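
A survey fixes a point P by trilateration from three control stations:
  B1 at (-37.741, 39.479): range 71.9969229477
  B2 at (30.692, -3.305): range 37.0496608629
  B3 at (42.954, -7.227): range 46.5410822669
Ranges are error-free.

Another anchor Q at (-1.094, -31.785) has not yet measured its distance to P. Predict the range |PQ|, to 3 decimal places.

eq1: (x + 37.741)² + (y − 39.479)² = 71.9969229477²
eq2: (x − 30.692)² + (y + 3.305)² = 37.0496608629²
eq3: (x − 42.954)² + (y + 7.227)² = 46.5410822669²
eq2−eq3, eq2−eq1 (x²,y² cancel):
  24.524·x − 7.844·y = 150.958787
  -136.866·x + 85.568·y = -1780.826911
det = 24.524·85.568 − -7.844·-136.866 = 1024.892728
x = (150.958787·85.568 − -7.844·-1780.826911) / 1024.892728 = -1.026024
y = (24.524·-1780.826911 − 150.958787·-136.866) / 1024.892728 = -22.452958
|P − Q| = √((-1.026024 − -1.094)² + (-22.452958 − -31.785)²) = 9.332289

9.332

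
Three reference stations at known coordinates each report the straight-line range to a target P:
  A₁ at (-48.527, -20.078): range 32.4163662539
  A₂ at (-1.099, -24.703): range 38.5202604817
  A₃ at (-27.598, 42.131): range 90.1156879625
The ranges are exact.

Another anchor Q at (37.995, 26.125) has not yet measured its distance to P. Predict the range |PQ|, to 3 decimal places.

101.772

eq1: (x + 48.527)² + (y + 20.078)² = 32.4163662539²
eq2: (x + 1.099)² + (y + 24.703)² = 38.5202604817²
eq3: (x + 27.598)² + (y − 42.131)² = 90.1156879625²
eq1−eq3, eq1−eq2 (x²,y² cancel):
  41.858·x + 124.418·y = -7291.341464
  94.856·x − 9.250·y = -2579.539469
det = 41.858·-9.250 − 124.418·94.856 = -12188.980308
x = (-7291.341464·-9.250 − 124.418·-2579.539469) / -12188.980308 = -31.863703
y = (41.858·-2579.539469 − -7291.341464·94.856) / -12188.980308 = -47.883671
|P − Q| = √((-31.863703 − 37.995)² + (-47.883671 − 26.125)²) = 101.771911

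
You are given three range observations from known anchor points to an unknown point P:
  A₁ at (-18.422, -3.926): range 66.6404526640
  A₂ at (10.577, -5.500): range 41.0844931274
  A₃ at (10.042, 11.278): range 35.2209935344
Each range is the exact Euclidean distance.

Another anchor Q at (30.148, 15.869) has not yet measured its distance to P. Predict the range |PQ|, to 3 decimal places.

eq1: (x + 18.422)² + (y + 3.926)² = 66.6404526640²
eq2: (x − 10.577)² + (y + 5.500)² = 41.0844931274²
eq3: (x − 10.042)² + (y − 11.278)² = 35.2209935344²
eq2−eq3, eq2−eq1 (x²,y² cancel):
  -1.070·x + 33.556·y = 533.329309
  -57.998·x + 3.148·y = -2540.353725
det = -1.070·3.148 − 33.556·-57.998 = 1942.812528
x = (533.329309·3.148 − 33.556·-2540.353725) / 1942.812528 = 44.740822
y = (-1.070·-2540.353725 − 533.329309·-57.998) / 1942.812528 = 17.320360
|P − Q| = √((44.740822 − 30.148)² + (17.320360 − 15.869)²) = 14.664819

14.665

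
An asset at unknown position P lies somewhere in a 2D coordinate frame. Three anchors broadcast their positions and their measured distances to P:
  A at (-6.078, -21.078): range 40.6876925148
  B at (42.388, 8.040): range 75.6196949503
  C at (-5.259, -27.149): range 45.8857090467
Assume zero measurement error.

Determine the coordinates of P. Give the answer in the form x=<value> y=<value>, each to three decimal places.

eq1: (x + 6.078)² + (y + 21.078)² = 40.6876925148²
eq2: (x − 42.388)² + (y − 8.040)² = 75.6196949503²
eq3: (x + 5.259)² + (y + 27.149)² = 45.8857090467²
eq3−eq1, eq3−eq2 (x²,y² cancel):
  -1.638·x + 12.142·y = 166.508859
  95.294·x + 70.378·y = -2516.181108
det = -1.638·70.378 − 12.142·95.294 = -1272.338912
x = (166.508859·70.378 − 12.142·-2516.181108) / -1272.338912 = -33.222305
y = (-1.638·-2516.181108 − 166.508859·95.294) / -1272.338912 = 9.231652

x=-33.222 y=9.232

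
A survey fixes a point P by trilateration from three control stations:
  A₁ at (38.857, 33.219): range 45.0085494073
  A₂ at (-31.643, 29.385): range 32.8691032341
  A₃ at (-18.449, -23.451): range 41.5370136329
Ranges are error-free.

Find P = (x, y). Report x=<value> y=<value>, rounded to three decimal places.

eq1: (x − 38.857)² + (y − 33.219)² = 45.0085494073²
eq2: (x + 31.643)² + (y − 29.385)² = 32.8691032341²
eq3: (x + 18.449)² + (y + 23.451)² = 41.5370136329²
eq2−eq1, eq2−eq3 (x²,y² cancel):
  141.000·x + 7.668·y = -196.780836
  26.388·x − 105.672·y = -1619.388226
det = 141.000·-105.672 − 7.668·26.388 = -15102.095184
x = (-196.780836·-105.672 − 7.668·-1619.388226) / -15102.095184 = -2.199145
y = (141.000·-1619.388226 − -196.780836·26.388) / -15102.095184 = 14.775505

x=-2.199 y=14.776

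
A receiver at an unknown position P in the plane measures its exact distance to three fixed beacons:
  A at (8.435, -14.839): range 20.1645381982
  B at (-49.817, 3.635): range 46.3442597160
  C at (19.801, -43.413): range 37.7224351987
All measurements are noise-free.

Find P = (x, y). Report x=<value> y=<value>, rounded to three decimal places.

x=-10.696 y=-21.211

eq1: (x − 8.435)² + (y + 14.839)² = 20.1645381982²
eq2: (x + 49.817)² + (y − 3.635)² = 46.3442597160²
eq3: (x − 19.801)² + (y + 43.413)² = 37.7224351987²
eq2−eq3, eq2−eq1 (x²,y² cancel):
  139.236·x − 94.096·y = 506.629747
  116.504·x − 36.948·y = -462.419760
det = 139.236·-36.948 − -94.096·116.504 = 5818.068656
x = (506.629747·-36.948 − -94.096·-462.419760) / 5818.068656 = -10.696128
y = (139.236·-462.419760 − 506.629747·116.504) / 5818.068656 = -21.211484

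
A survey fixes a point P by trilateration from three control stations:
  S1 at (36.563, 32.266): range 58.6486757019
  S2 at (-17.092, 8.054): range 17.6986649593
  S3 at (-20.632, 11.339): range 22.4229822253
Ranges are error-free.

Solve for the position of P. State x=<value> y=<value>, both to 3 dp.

x=-7.287 y=-6.681

eq1: (x − 36.563)² + (y − 32.266)² = 58.6486757019²
eq2: (x + 17.092)² + (y − 8.054)² = 17.6986649593²
eq3: (x + 20.632)² + (y − 11.339)² = 22.4229822253²
eq3−eq1, eq3−eq2 (x²,y² cancel):
  114.390·x + 41.854·y = -1113.181650
  7.080·x − 6.570·y = -7.701574
det = 114.390·-6.570 − 41.854·7.080 = -1047.868620
x = (-1113.181650·-6.570 − 41.854·-7.701574) / -1047.868620 = -7.287121
y = (114.390·-7.701574 − -1113.181650·7.080) / -1047.868620 = -6.680554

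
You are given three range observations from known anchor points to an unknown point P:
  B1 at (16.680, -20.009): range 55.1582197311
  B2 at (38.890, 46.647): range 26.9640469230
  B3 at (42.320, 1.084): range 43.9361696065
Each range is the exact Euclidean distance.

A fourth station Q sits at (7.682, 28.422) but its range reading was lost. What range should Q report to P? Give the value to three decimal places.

eq1: (x − 16.680)² + (y + 20.009)² = 55.1582197311²
eq2: (x − 38.890)² + (y − 46.647)² = 26.9640469230²
eq3: (x − 42.320)² + (y − 1.084)² = 43.9361696065²
eq2−eq1, eq2−eq3 (x²,y² cancel):
  -44.420·x − 133.312·y = -5325.161605
  6.860·x − 91.126·y = -3099.544426
det = -44.420·-91.126 − -133.312·6.860 = 4962.337240
x = (-5325.161605·-91.126 − -133.312·-3099.544426) / 4962.337240 = 14.520216
y = (-44.420·-3099.544426 − -5325.161605·6.860) / 4962.337240 = 35.106919
|P − Q| = √((14.520216 − 7.682)² + (35.106919 − 28.422)²) = 9.562915

9.563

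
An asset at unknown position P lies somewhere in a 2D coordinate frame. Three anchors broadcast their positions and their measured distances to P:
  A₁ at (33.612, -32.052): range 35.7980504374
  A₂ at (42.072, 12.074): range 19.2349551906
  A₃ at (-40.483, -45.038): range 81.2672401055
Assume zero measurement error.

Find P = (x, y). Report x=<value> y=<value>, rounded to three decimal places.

x=25.245 y=2.755

eq1: (x − 33.612)² + (y + 32.052)² = 35.7980504374²
eq2: (x − 42.072)² + (y − 12.074)² = 19.2349551906²
eq3: (x + 40.483)² + (y + 45.038)² = 81.2672401055²
eq2−eq1, eq2−eq3 (x²,y² cancel):
  -16.920·x − 88.252·y = -670.254326
  -165.110·x − 114.224·y = -4482.920740
det = -16.920·-114.224 − -88.252·-165.110 = -12638.617640
x = (-670.254326·-114.224 − -88.252·-4482.920740) / -12638.617640 = 25.245450
y = (-16.920·-4482.920740 − -670.254326·-165.110) / -12638.617640 = 2.754627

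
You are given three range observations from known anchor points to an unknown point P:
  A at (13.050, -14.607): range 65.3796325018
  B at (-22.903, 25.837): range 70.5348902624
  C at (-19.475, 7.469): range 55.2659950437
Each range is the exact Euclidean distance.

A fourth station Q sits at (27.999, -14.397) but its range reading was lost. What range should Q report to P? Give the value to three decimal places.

eq1: (x − 13.050)² + (y + 14.607)² = 65.3796325018²
eq2: (x + 22.903)² + (y − 25.837)² = 70.5348902624²
eq3: (x + 19.475)² + (y − 7.469)² = 55.2659950437²
eq1−eq2, eq1−eq3 (x²,y² cancel):
  -71.906·x + 80.888·y = 107.756631
  -65.050·x + 44.152·y = 1271.560775
det = -71.906·44.152 − 80.888·-65.050 = 2086.970688
x = (107.756631·44.152 − 80.888·1271.560775) / 2086.970688 = -47.004176
y = (-71.906·1271.560775 − 107.756631·-65.050) / 2086.970688 = -40.452547
|P − Q| = √((-47.004176 − 27.999)² + (-40.452547 − -14.397)²) = 79.400050

79.400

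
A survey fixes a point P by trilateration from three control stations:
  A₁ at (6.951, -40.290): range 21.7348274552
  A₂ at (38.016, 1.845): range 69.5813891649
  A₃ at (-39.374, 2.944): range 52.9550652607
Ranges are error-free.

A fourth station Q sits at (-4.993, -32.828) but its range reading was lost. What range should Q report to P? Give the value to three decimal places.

eq1: (x − 6.951)² + (y + 40.290)² = 21.7348274552²
eq2: (x − 38.016)² + (y − 1.845)² = 69.5813891649²
eq3: (x + 39.374)² + (y − 2.944)² = 52.9550652607²
eq3−eq2, eq3−eq1 (x²,y² cancel):
  154.780·x − 2.198·y = -2147.689512
  92.650·x − 86.468·y = 2444.457701
det = 154.780·-86.468 − -2.198·92.650 = -13179.872340
x = (-2147.689512·-86.468 − -2.198·2444.457701) / -13179.872340 = -14.497814
y = (154.780·2444.457701 − -2147.689512·92.650) / -13179.872340 = -43.804415
|P − Q| = √((-14.497814 − -4.993)² + (-43.804415 − -32.828)²) = 14.519751

14.520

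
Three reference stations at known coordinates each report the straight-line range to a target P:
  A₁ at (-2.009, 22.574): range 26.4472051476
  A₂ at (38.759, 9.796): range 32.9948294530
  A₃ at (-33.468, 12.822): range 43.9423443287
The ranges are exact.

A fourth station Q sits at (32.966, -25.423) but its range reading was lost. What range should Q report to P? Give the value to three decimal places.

34.333

eq1: (x + 2.009)² + (y − 22.574)² = 26.4472051476²
eq2: (x − 38.759)² + (y − 9.796)² = 32.9948294530²
eq3: (x + 33.468)² + (y − 12.822)² = 43.9423443287²
eq3−eq1, eq3−eq2 (x²,y² cancel):
  62.918·x + 19.504·y = 460.585814
  144.454·x − 6.052·y = 1155.981843
det = 62.918·-6.052 − 19.504·144.454 = -3198.210552
x = (460.585814·-6.052 − 19.504·1155.981843) / -3198.210552 = 7.921222
y = (62.918·1155.981843 − 460.585814·144.454) / -3198.210552 = -1.938147
|P − Q| = √((7.921222 − 32.966)² + (-1.938147 − -25.423)²) = 34.333354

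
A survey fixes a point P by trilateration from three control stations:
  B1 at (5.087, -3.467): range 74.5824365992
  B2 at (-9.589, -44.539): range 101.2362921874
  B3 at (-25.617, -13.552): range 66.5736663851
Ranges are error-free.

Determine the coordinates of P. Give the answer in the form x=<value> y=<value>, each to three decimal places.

x=-47.652 y=49.269

eq1: (x − 5.087)² + (y + 3.467)² = 74.5824365992²
eq2: (x + 9.589)² + (y + 44.539)² = 101.2362921874²
eq3: (x + 25.617)² + (y + 13.552)² = 66.5736663851²
eq2−eq1, eq2−eq3 (x²,y² cancel):
  29.352·x + 82.144·y = 2648.473223
  -32.056·x + 61.974·y = 4580.949751
det = 29.352·61.974 − 82.144·-32.056 = 4452.268912
x = (2648.473223·61.974 − 82.144·4580.949751) / 4452.268912 = -47.652346
y = (29.352·4580.949751 − 2648.473223·-32.056) / 4452.268912 = 49.269148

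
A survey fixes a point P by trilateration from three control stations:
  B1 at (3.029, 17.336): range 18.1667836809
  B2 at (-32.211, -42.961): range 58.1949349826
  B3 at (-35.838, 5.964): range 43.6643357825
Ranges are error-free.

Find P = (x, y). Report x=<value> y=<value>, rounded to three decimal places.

x=7.374 y=-0.303

eq1: (x − 3.029)² + (y − 17.336)² = 18.1667836809²
eq2: (x + 32.211)² + (y + 42.961)² = 58.1949349826²
eq3: (x + 35.838)² + (y − 5.964)² = 43.6643357825²
eq1−eq2, eq1−eq3 (x²,y² cancel):
  -70.480·x − 120.594·y = -483.134123
  -77.734·x − 22.744·y = -566.322387
det = -70.480·-22.744 − -120.594·-77.734 = -7771.256876
x = (-483.134123·-22.744 − -120.594·-566.322387) / -7771.256876 = 7.374184
y = (-70.480·-566.322387 − -483.134123·-77.734) / -7771.256876 = -0.303484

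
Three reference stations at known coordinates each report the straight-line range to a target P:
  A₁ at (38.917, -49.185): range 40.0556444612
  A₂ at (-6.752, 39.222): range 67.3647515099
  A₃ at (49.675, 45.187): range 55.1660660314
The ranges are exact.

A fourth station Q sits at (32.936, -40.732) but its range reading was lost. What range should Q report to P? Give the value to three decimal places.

eq1: (x − 38.917)² + (y + 49.185)² = 40.0556444612²
eq2: (x + 6.752)² + (y − 39.222)² = 67.3647515099²
eq3: (x − 49.675)² + (y − 45.187)² = 55.1660660314²
eq1−eq3, eq1−eq2 (x²,y² cancel):
  21.516·x + 188.744·y = -863.066708
  -91.338·x + 176.814·y = -5283.297419
det = 21.516·176.814 − 188.744·-91.338 = 21043.829496
x = (-863.066708·176.814 − 188.744·-5283.297419) / 21043.829496 = 40.134730
y = (21.516·-5283.297419 − -863.066708·-91.338) / 21043.829496 = -9.147870
|P − Q| = √((40.134730 − 32.936)² + (-9.147870 − -40.732)²) = 32.394120

32.394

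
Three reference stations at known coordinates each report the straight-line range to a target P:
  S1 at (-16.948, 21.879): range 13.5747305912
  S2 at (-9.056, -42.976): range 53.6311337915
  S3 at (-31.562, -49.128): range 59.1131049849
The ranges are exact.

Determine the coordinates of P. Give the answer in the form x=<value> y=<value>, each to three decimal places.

eq1: (x + 16.948)² + (y − 21.879)² = 13.5747305912²
eq2: (x + 9.056)² + (y + 42.976)² = 53.6311337915²
eq3: (x + 31.562)² + (y + 49.128)² = 59.1131049849²
eq2−eq1, eq2−eq3 (x²,y² cancel):
  -15.784·x + 129.710·y = 1529.002834
  -45.012·x − 12.304·y = 862.711847
det = -15.784·-12.304 − 129.710·-45.012 = 6032.712856
x = (1529.002834·-12.304 − 129.710·862.711847) / 6032.712856 = -21.667732
y = (-15.784·862.711847 − 1529.002834·-45.012) / 6032.712856 = 9.151178

x=-21.668 y=9.151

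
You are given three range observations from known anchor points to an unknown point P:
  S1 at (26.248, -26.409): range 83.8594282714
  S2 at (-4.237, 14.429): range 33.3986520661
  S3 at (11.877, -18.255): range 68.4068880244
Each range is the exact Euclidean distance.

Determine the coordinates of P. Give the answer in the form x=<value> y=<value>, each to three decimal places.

x=-29.639 y=36.114

eq1: (x − 26.248)² + (y + 26.409)² = 83.8594282714²
eq2: (x + 4.237)² + (y − 14.429)² = 33.3986520661²
eq3: (x − 11.877)² + (y + 18.255)² = 68.4068880244²
eq2−eq1, eq2−eq3 (x²,y² cancel):
  60.970·x − 81.676·y = -4756.689175
  32.228·x − 65.368·y = -3315.872425
det = 60.970·-65.368 − -81.676·32.228 = -1353.232832
x = (-4756.689175·-65.368 − -81.676·-3315.872425) / -1353.232832 = -29.638700
y = (60.970·-3315.872425 − -4756.689175·32.228) / -1353.232832 = 36.113640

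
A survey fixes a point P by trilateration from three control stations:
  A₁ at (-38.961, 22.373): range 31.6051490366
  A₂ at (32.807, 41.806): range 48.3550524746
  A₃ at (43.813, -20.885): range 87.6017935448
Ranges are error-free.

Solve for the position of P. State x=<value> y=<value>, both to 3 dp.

eq1: (x + 38.961)² + (y − 22.373)² = 31.6051490366²
eq2: (x − 32.807)² + (y − 41.806)² = 48.3550524746²
eq3: (x − 43.813)² + (y + 20.885)² = 87.6017935448²
eq1−eq3, eq1−eq2 (x²,y² cancel):
  165.548·x − 86.516·y = -6337.937243
  143.536·x + 38.866·y = -533.795419
det = 165.548·38.866 − -86.516·143.536 = 18852.349144
x = (-6337.937243·38.866 − -86.516·-533.795419) / 18852.349144 = -15.515950
y = (165.548·-533.795419 − -6337.937243·143.536) / 18852.349144 = 43.567695

x=-15.516 y=43.568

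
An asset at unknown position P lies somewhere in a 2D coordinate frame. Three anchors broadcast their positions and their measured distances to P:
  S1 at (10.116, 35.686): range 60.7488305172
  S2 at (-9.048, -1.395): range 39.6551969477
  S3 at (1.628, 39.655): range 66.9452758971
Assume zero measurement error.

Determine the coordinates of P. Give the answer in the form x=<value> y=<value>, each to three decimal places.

eq1: (x − 10.116)² + (y − 35.686)² = 60.7488305172²
eq2: (x + 9.048)² + (y + 1.395)² = 39.6551969477²
eq3: (x − 1.628)² + (y − 39.655)² = 66.9452758971²
eq2−eq3, eq2−eq1 (x²,y² cancel):
  21.352·x + 82.100·y = -1417.778240
  38.328·x + 74.162·y = -825.874041
det = 21.352·74.162 − 82.100·38.328 = -1563.221776
x = (-1417.778240·74.162 − 82.100·-825.874041) / -1563.221776 = 23.887213
y = (21.352·-825.874041 − -1417.778240·38.328) / -1563.221776 = -23.481340

x=23.887 y=-23.481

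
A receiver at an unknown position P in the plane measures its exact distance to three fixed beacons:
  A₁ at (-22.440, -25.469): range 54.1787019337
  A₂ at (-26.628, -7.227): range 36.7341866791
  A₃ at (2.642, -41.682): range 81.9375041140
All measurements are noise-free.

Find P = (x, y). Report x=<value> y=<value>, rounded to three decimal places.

eq1: (x + 22.440)² + (y + 25.469)² = 54.1787019337²
eq2: (x + 26.628)² + (y + 7.227)² = 36.7341866791²
eq3: (x − 2.642)² + (y + 41.682)² = 81.9375041140²
eq2−eq3, eq2−eq1 (x²,y² cancel):
  58.540·x − 68.910·y = -4381.264734
  8.376·x − 36.484·y = -1194.987624
det = 58.540·-36.484 − -68.910·8.376 = -1558.583200
x = (-4381.264734·-36.484 − -68.910·-1194.987624) / -1558.583200 = -49.724304
y = (58.540·-1194.987624 − -4381.264734·8.376) / -1558.583200 = 21.338035

x=-49.724 y=21.338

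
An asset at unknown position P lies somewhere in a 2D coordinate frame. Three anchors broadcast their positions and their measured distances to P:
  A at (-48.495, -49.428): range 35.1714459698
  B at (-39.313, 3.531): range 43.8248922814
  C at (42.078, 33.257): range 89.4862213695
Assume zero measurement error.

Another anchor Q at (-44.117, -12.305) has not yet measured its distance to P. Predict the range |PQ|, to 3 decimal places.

eq1: (x + 48.495)² + (y + 49.428)² = 35.1714459698²
eq2: (x + 39.313)² + (y − 3.531)² = 43.8248922814²
eq3: (x − 42.078)² + (y − 33.257)² = 89.4862213695²
eq1−eq3, eq1−eq2 (x²,y² cancel):
  181.146·x + 165.370·y = -8689.059279
  18.364·x + 105.918·y = -3920.502851
det = 181.146·105.918 − 165.370·18.364 = 16149.767348
x = (-8689.059279·105.918 − 165.370·-3920.502851) / 16149.767348 = -16.841990
y = (181.146·-3920.502851 − -8689.059279·18.364) / 16149.767348 = -34.094456
|P − Q| = √((-16.841990 − -44.117)² + (-34.094456 − -12.305)²) = 34.909978

34.910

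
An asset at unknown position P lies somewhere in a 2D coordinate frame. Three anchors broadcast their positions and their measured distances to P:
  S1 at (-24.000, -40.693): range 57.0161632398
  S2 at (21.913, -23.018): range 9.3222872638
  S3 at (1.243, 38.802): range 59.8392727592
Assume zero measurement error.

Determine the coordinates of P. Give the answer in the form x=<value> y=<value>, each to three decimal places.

eq1: (x + 24.000)² + (y + 40.693)² = 57.0161632398²
eq2: (x − 21.913)² + (y + 23.018)² = 9.3222872638²
eq3: (x − 1.243)² + (y − 38.802)² = 59.8392727592²
eq1−eq2, eq1−eq3 (x²,y² cancel):
  91.826·x + 35.350·y = 1942.025475
  50.486·x + 158.990·y = -1054.675690
det = 91.826·158.990 − 35.350·50.486 = 12814.735640
x = (1942.025475·158.990 − 35.350·-1054.675690) / 12814.735640 = 27.003711
y = (91.826·-1054.675690 − 1942.025475·50.486) / 12814.735640 = -15.208410

x=27.004 y=-15.208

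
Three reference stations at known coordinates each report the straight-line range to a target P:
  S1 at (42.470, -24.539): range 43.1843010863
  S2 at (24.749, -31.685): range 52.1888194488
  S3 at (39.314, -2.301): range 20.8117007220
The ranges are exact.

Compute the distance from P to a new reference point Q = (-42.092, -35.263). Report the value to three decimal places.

eq1: (x − 42.470)² + (y + 24.539)² = 43.1843010863²
eq2: (x − 24.749)² + (y + 31.685)² = 52.1888194488²
eq3: (x − 39.314)² + (y + 2.301)² = 20.8117007220²
eq2−eq1, eq2−eq3 (x²,y² cancel):
  35.442·x + 14.292·y = 1648.200210
  29.130·x + 58.768·y = 2224.978960
det = 35.442·58.768 − 14.292·29.130 = 1666.529496
x = (1648.200210·58.768 − 14.292·2224.978960) / 1666.529496 = 39.040432
y = (35.442·2224.978960 − 1648.200210·29.130) / 1666.529496 = 18.508903
|P − Q| = √((39.040432 − -42.092)² + (18.508903 − -35.263)²) = 97.333904

97.334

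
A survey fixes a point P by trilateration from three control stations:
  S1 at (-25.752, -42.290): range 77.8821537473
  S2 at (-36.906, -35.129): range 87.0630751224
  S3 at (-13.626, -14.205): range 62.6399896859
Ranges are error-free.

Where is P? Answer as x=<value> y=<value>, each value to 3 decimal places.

x=48.775 y=-19.676

eq1: (x + 25.752)² + (y + 42.290)² = 77.8821537473²
eq2: (x + 36.906)² + (y + 35.129)² = 87.0630751224²
eq3: (x + 13.626)² + (y + 14.205)² = 62.6399896859²
eq1−eq3, eq1−eq2 (x²,y² cancel):
  24.252·x + 56.170·y = 77.701861
  -22.308·x + 14.322·y = -1369.859304
det = 24.252·14.322 − 56.170·-22.308 = 1600.377504
x = (77.701861·14.322 − 56.170·-1369.859304) / 1600.377504 = 48.774644
y = (24.252·-1369.859304 − 77.701861·-22.308) / 1600.377504 = -19.675642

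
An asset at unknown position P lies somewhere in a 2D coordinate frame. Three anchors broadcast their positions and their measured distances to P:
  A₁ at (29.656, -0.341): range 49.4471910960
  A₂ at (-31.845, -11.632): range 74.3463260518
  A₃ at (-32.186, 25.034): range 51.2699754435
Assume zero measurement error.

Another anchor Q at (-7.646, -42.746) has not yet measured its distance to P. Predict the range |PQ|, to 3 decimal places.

92.061

eq1: (x − 29.656)² + (y + 0.341)² = 49.4471910960²
eq2: (x + 31.845)² + (y + 11.632)² = 74.3463260518²
eq3: (x + 32.186)² + (y − 25.034)² = 51.2699754435²
eq1−eq2, eq1−eq3 (x²,y² cancel):
  -123.002·x − 22.582·y = -2812.538658
  -123.684·x + 50.750·y = 599.459460
det = -123.002·50.750 − -22.582·-123.684 = -9035.383588
x = (-2812.538658·50.750 − -22.582·599.459460) / -9035.383588 = 14.299265
y = (-123.002·599.459460 − -2812.538658·-123.684) / -9035.383588 = 46.661079
|P − Q| = √((14.299265 − -7.646)² + (46.661079 − -42.746)²) = 92.060960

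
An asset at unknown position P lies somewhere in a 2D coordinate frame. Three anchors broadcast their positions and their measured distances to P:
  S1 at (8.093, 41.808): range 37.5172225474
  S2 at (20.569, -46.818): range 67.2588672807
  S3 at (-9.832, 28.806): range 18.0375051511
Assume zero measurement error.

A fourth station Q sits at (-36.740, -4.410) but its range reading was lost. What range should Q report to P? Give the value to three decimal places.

eq1: (x − 8.093)² + (y − 41.808)² = 37.5172225474²
eq2: (x − 20.569)² + (y + 46.818)² = 67.2588672807²
eq3: (x + 9.832)² + (y − 28.806)² = 18.0375051511²
eq2−eq1, eq2−eq3 (x²,y² cancel):
  -24.952·x + 177.252·y = 2314.609868
  -60.802·x + 151.248·y = 2509.848611
det = -24.952·151.248 − 177.252·-60.802 = 7003.336008
x = (2314.609868·151.248 − 177.252·2509.848611) / 7003.336008 = -13.535774
y = (-24.952·2509.848611 − 2314.609868·-60.802) / 7003.336008 = 11.152852
|P − Q| = √((-13.535774 − -36.740)² + (11.152852 − -4.410)²) = 27.939908

27.940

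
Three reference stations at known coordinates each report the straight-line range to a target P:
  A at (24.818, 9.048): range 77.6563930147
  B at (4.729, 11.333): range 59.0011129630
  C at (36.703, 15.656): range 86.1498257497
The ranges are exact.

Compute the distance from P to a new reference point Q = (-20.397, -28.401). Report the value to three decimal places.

eq1: (x − 24.818)² + (y − 9.048)² = 77.6563930147²
eq2: (x − 4.729)² + (y − 11.333)² = 59.0011129630²
eq3: (x − 36.703)² + (y − 15.656)² = 86.1498257497²
eq1−eq2, eq1−eq3 (x²,y² cancel):
  -40.178·x + 4.570·y = 2002.384947
  23.770·x + 13.216·y = -496.855984
det = -40.178·13.216 − 4.570·23.770 = -639.621348
x = (2002.384947·13.216 − 4.570·-496.855984) / -639.621348 = -44.923690
y = (-40.178·-496.855984 − 2002.384947·23.770) / -639.621348 = 43.203703
|P − Q| = √((-44.923690 − -20.397)² + (43.203703 − -28.401)²) = 75.688784

75.689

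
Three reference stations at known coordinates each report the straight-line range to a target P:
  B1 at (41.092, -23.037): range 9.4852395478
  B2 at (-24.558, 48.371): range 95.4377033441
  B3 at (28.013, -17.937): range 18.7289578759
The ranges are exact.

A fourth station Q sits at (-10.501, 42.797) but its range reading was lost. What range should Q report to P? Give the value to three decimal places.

81.414

eq1: (x − 41.092)² + (y + 23.037)² = 9.4852395478²
eq2: (x + 24.558)² + (y − 48.371)² = 95.4377033441²
eq3: (x − 28.013)² + (y + 17.937)² = 18.7289578759²
eq2−eq1, eq2−eq3 (x²,y² cancel):
  131.300·x − 142.816·y = 8294.792278
  105.142·x − 132.616·y = 6921.196489
det = 131.300·-132.616 − -142.816·105.142 = -2396.520928
x = (8294.792278·-132.616 − -142.816·6921.196489) / -2396.520928 = 46.552723
y = (131.300·6921.196489 − 8294.792278·105.142) / -2396.520928 = -15.281339
|P − Q| = √((46.552723 − -10.501)² + (-15.281339 − 42.797)²) = 81.413886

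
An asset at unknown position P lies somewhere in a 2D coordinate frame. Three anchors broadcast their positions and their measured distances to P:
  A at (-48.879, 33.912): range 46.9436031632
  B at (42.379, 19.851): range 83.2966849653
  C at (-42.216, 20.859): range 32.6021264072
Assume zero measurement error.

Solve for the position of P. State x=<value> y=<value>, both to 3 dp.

x=-35.018 y=-10.939

eq1: (x + 48.879)² + (y − 33.912)² = 46.9436031632²
eq2: (x − 42.379)² + (y − 19.851)² = 83.2966849653²
eq3: (x + 42.216)² + (y − 20.859)² = 32.6021264072²
eq3−eq1, eq3−eq2 (x²,y² cancel):
  -13.326·x + 26.106·y = 181.088616
  169.190·x − 2.016·y = -5902.685775
det = -13.326·-2.016 − 26.106·169.190 = -4390.008924
x = (181.088616·-2.016 − 26.106·-5902.685775) / -4390.008924 = -35.018252
y = (-13.326·-5902.685775 − 181.088616·169.190) / -4390.008924 = -10.938658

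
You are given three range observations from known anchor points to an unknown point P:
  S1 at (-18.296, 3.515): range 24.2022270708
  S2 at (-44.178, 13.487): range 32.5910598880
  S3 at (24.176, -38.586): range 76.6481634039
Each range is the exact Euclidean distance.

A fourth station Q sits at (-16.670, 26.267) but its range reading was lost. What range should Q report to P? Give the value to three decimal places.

eq1: (x + 18.296)² + (y − 3.515)² = 24.2022270708²
eq2: (x + 44.178)² + (y − 13.487)² = 32.5910598880²
eq3: (x − 24.176)² + (y + 38.586)² = 76.6481634039²
eq3−eq2, eq3−eq1 (x²,y² cancel):
  -136.708·x + 104.146·y = 4873.000250
  -84.944·x + 84.202·y = 3562.933627
det = -136.708·84.202 − 104.146·-84.944 = -2664.509192
x = (4873.000250·84.202 − 104.146·3562.933627) / -2664.509192 = -14.731074
y = (-136.708·3562.933627 − 4873.000250·-84.944) / -2664.509192 = 27.453235
|P − Q| = √((-14.731074 − -16.670)² + (27.453235 − 26.267)²) = 2.273013

2.273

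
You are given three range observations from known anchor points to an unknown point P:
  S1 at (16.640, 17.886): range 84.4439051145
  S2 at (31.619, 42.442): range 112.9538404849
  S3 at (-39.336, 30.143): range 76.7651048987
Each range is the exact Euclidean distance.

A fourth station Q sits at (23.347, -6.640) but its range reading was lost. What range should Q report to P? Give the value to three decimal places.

73.109

eq1: (x − 16.640)² + (y − 17.886)² = 84.4439051145²
eq2: (x − 31.619)² + (y − 42.442)² = 112.9538404849²
eq3: (x + 39.336)² + (y − 30.143)² = 76.7651048987²
eq3−eq1, eq3−eq2 (x²,y² cancel):
  111.952·x − 24.514·y = -3097.014530
  141.910·x + 24.598·y = -6520.525570
det = 111.952·24.598 − -24.514·141.910 = 6232.577036
x = (-3097.014530·24.598 − -24.514·-6520.525570) / 6232.577036 = -37.869492
y = (111.952·-6520.525570 − -3097.014530·141.910) / 6232.577036 = -46.608096
|P − Q| = √((-37.869492 − 23.347)² + (-46.608096 − -6.640)²) = 73.108875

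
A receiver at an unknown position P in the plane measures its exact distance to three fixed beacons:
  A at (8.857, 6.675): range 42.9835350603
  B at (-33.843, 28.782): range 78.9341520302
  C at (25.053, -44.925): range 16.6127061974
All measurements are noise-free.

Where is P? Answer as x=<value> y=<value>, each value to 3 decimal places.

x=10.878 y=-36.261

eq1: (x − 8.857)² + (y − 6.675)² = 42.9835350603²
eq2: (x + 33.843)² + (y − 28.782)² = 78.9341520302²
eq3: (x − 25.053)² + (y + 44.925)² = 16.6127061974²
eq2−eq1, eq2−eq3 (x²,y² cancel):
  85.400·x − 44.214·y = 2532.265971
  117.792·x − 147.414·y = 6626.774611
det = 85.400·-147.414 − -44.214·117.792 = -7381.100112
x = (2532.265971·-147.414 − -44.214·6626.774611) / -7381.100112 = 10.878493
y = (85.400·6626.774611 − 2532.265971·117.792) / -7381.100112 = -36.260974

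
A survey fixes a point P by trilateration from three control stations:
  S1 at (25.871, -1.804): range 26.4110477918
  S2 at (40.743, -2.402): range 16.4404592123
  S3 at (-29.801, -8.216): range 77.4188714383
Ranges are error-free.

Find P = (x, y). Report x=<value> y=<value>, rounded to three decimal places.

eq1: (x − 25.871)² + (y + 1.804)² = 26.4110477918²
eq2: (x − 40.743)² + (y + 2.402)² = 16.4404592123²
eq3: (x + 29.801)² + (y + 8.216)² = 77.4188714383²
eq2−eq1, eq2−eq3 (x²,y² cancel):
  -29.744·x + 1.196·y = -1420.453342
  -141.088·x − 11.628·y = -6433.552352
det = -29.744·-11.628 − 1.196·-141.088 = 514.604480
x = (-1420.453342·-11.628 − 1.196·-6433.552352) / 514.604480 = 47.048872
y = (-29.744·-6433.552352 − -1420.453342·-141.088) / 514.604480 = -17.585039

x=47.049 y=-17.585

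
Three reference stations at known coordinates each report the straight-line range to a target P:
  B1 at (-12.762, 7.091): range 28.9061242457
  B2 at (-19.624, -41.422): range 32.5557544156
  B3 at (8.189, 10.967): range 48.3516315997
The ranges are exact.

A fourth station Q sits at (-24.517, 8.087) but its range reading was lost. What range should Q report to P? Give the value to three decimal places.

eq1: (x + 12.762)² + (y − 7.091)² = 28.9061242457²
eq2: (x + 19.624)² + (y + 41.422)² = 32.5557544156²
eq3: (x − 8.189)² + (y − 10.967)² = 48.3516315997²
eq1−eq3, eq1−eq2 (x²,y² cancel):
  41.902·x + 7.752·y = -1528.132374
  -13.724·x − 97.026·y = 1663.419408
det = 41.902·-97.026 − 7.752·-13.724 = -3959.195004
x = (-1528.132374·-97.026 − 7.752·1663.419408) / -3959.195004 = -34.192240
y = (41.902·1663.419408 − -1528.132374·-13.724) / -3959.195004 = -12.307682
|P − Q| = √((-34.192240 − -24.517)² + (-12.307682 − 8.087)²) = 22.573287

22.573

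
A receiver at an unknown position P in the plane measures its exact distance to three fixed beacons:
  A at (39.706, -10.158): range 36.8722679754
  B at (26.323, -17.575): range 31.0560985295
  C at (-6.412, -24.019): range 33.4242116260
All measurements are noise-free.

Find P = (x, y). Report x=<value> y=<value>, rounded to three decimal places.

eq1: (x − 39.706)² + (y + 10.158)² = 36.8722679754²
eq2: (x − 26.323)² + (y + 17.575)² = 31.0560985295²
eq3: (x + 6.412)² + (y + 24.019)² = 33.4242116260²
eq1−eq2, eq1−eq3 (x²,y² cancel):
  -26.766·x − 14.834·y = -282.887556
  -92.236·x − 27.722·y = -819.339072
det = -26.766·-27.722 − -14.834·-92.236 = -626.221772
x = (-282.887556·-27.722 − -14.834·-819.339072) / -626.221772 = 6.885527
y = (-26.766·-819.339072 − -282.887556·-92.236) / -626.221772 = 6.646187

x=6.886 y=6.646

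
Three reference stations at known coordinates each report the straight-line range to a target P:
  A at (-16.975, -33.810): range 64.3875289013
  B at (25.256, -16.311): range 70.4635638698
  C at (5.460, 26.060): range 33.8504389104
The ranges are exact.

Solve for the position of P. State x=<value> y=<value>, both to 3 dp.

eq1: (x + 16.975)² + (y + 33.810)² = 64.3875289013²
eq2: (x − 25.256)² + (y + 16.311)² = 70.4635638698²
eq3: (x − 5.460)² + (y − 26.060)² = 33.8504389104²
eq1−eq3, eq1−eq2 (x²,y² cancel):
  44.870·x + 119.740·y = 2277.570139
  84.462·x + 34.998·y = -1346.712423
det = 44.870·34.998 − 119.740·84.462 = -8543.119620
x = (2277.570139·34.998 − 119.740·-1346.712423) / -8543.119620 = -28.205826
y = (44.870·-1346.712423 − 2277.570139·84.462) / -8543.119620 = 29.590492

x=-28.206 y=29.590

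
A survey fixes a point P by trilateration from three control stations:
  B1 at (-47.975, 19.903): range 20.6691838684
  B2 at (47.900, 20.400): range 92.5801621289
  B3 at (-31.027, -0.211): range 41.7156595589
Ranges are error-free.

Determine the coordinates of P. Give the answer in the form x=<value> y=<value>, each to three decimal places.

x=-42.611 y=39.864

eq1: (x + 47.975)² + (y − 19.903)² = 20.6691838684²
eq2: (x − 47.900)² + (y − 20.400)² = 92.5801621289²
eq3: (x + 31.027)² + (y + 0.211)² = 41.7156595589²
eq2−eq3, eq2−eq1 (x²,y² cancel):
  -157.854·x − 41.222·y = 5083.039417
  -191.750·x − 0.994·y = 8131.031292
det = -157.854·-0.994 − -41.222·-191.750 = -7747.411624
x = (5083.039417·-0.994 − -41.222·8131.031292) / -7747.411624 = -42.610984
y = (-157.854·8131.031292 − 5083.039417·-191.750) / -7747.411624 = 39.864024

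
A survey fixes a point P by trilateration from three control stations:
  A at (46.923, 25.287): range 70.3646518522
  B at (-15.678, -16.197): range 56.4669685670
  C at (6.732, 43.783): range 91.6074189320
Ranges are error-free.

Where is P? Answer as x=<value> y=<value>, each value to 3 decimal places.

x=33.582 y=-43.801

eq1: (x − 46.923)² + (y − 25.287)² = 70.3646518522²
eq2: (x + 15.678)² + (y + 16.197)² = 56.4669685670²
eq3: (x − 6.732)² + (y − 43.783)² = 91.6074189320²
eq1−eq2, eq1−eq3 (x²,y² cancel):
  -125.202·x − 82.968·y = -570.392114
  -80.382·x + 36.992·y = -4319.664358
det = -125.202·36.992 − -82.968·-80.382 = -11300.606160
x = (-570.392114·36.992 − -82.968·-4319.664358) / -11300.606160 = 33.581726
y = (-125.202·-4319.664358 − -570.392114·-80.382) / -11300.606160 = -43.801310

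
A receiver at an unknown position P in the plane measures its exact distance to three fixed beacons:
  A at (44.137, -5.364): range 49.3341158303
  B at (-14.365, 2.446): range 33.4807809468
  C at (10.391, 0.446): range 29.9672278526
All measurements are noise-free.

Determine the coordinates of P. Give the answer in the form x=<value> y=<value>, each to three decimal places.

eq1: (x − 44.137)² + (y + 5.364)² = 49.3341158303²
eq2: (x + 14.365)² + (y − 2.446)² = 33.4807809468²
eq3: (x − 10.391)² + (y − 0.446)² = 29.9672278526²
eq2−eq3, eq2−eq1 (x²,y² cancel):
  49.512·x − 4.000·y = 118.763604
  117.004·x − 15.620·y = 451.618832
det = 49.512·-15.620 − -4.000·117.004 = -305.361440
x = (118.763604·-15.620 − -4.000·451.618832) / -305.361440 = 0.159195
y = (49.512·451.618832 − 118.763604·117.004) / -305.361440 = -27.720379

x=0.159 y=-27.720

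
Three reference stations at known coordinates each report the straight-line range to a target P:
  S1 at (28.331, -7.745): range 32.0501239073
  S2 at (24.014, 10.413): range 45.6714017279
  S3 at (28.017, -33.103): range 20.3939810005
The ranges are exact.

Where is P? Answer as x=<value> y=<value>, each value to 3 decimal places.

eq1: (x − 28.331)² + (y + 7.745)² = 32.0501239073²
eq2: (x − 24.014)² + (y − 10.413)² = 45.6714017279²
eq3: (x − 28.017)² + (y + 33.103)² = 20.3939810005²
eq1−eq3, eq1−eq2 (x²,y² cancel):
  -0.628·x − 50.716·y = 1629.426293
  -8.634·x + 36.316·y = -1236.194314
det = -0.628·36.316 − -50.716·-8.634 = -460.688392
x = (1629.426293·36.316 − -50.716·-1236.194314) / -460.688392 = 7.642011
y = (-0.628·-1236.194314 − 1629.426293·-8.634) / -460.688392 = -32.223075

x=7.642 y=-32.223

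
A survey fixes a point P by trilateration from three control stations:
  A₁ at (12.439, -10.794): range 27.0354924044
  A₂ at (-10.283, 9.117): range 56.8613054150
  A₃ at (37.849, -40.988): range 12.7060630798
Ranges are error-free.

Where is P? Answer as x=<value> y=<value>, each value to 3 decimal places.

x=28.116 y=-32.820

eq1: (x − 12.439)² + (y + 10.794)² = 27.0354924044²
eq2: (x + 10.283)² + (y − 9.117)² = 56.8613054150²
eq3: (x − 37.849)² + (y + 40.988)² = 12.7060630798²
eq2−eq1, eq2−eq3 (x²,y² cancel):
  45.444·x − 39.822·y = 2584.669583
  96.264·x − 100.210·y = 5995.467182
det = 45.444·-100.210 − -39.822·96.264 = -720.518232
x = (2584.669583·-100.210 − -39.822·5995.467182) / -720.518232 = 28.116214
y = (45.444·5995.467182 − 2584.669583·96.264) / -720.518232 = -32.819958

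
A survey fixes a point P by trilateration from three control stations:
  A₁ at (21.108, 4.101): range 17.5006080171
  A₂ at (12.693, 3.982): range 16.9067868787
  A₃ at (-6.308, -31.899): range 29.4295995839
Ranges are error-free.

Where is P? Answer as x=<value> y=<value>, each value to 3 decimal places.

x=15.922 y=-12.614

eq1: (x − 21.108)² + (y − 4.101)² = 17.5006080171²
eq2: (x − 12.693)² + (y − 3.982)² = 16.9067868787²
eq3: (x + 6.308)² + (y + 31.899)² = 29.4295995839²
eq1−eq2, eq1−eq3 (x²,y² cancel):
  -16.830·x − 0.238·y = -264.965454
  -54.832·x − 72.000·y = 35.141149
det = -16.830·-72.000 − -0.238·-54.832 = 1198.709984
x = (-264.965454·-72.000 − -0.238·35.141149) / 1198.709984 = 15.922013
y = (-16.830·35.141149 − -264.965454·-54.832) / 1198.709984 = -12.613569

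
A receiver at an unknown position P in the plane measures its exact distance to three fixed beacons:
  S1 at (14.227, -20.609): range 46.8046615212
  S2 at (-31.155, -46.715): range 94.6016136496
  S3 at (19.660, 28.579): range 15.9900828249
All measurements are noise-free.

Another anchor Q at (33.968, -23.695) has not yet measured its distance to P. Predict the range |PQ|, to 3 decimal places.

eq1: (x − 14.227)² + (y + 20.609)² = 46.8046615212²
eq2: (x + 31.155)² + (y + 46.715)² = 94.6016136496²
eq3: (x − 19.660)² + (y − 28.579)² = 15.9900828249²
eq1−eq2, eq1−eq3 (x²,y² cancel):
  -90.764·x − 52.212·y = -4233.002125
  10.866·x + 98.376·y = 2511.130022
det = -90.764·98.376 − -52.212·10.866 = -8361.663672
x = (-4233.002125·98.376 − -52.212·2511.130022) / -8361.663672 = 34.121762
y = (-90.764·2511.130022 − -4233.002125·10.866) / -8361.663672 = 21.756963
|P − Q| = √((34.121762 − 33.968)² + (21.756963 − -23.695)²) = 45.452223

45.452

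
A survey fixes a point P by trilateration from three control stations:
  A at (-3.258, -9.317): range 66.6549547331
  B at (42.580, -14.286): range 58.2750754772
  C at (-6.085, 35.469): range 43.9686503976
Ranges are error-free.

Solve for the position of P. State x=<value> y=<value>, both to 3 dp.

x=37.100 y=43.731

eq1: (x + 3.258)² + (y + 9.317)² = 66.6549547331²
eq2: (x − 42.580)² + (y + 14.286)² = 58.2750754772²
eq3: (x + 6.085)² + (y − 35.469)² = 43.9686503976²
eq3−eq2, eq3−eq1 (x²,y² cancel):
  97.330·x − 99.510·y = -740.673194
  5.654·x − 89.572·y = -3707.296906
det = 97.330·-89.572 − -99.510·5.654 = -8155.413220
x = (-740.673194·-89.572 − -99.510·-3707.296906) / -8155.413220 = 37.100454
y = (97.330·-3707.296906 − -740.673194·5.654) / -8155.413220 = 43.730885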